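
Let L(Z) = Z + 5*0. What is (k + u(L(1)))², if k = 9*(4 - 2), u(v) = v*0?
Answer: 324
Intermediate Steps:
L(Z) = Z (L(Z) = Z + 0 = Z)
u(v) = 0
k = 18 (k = 9*2 = 18)
(k + u(L(1)))² = (18 + 0)² = 18² = 324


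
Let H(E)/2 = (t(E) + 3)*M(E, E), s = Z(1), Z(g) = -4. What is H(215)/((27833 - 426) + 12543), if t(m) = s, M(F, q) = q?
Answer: -43/3995 ≈ -0.010763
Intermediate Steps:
s = -4
t(m) = -4
H(E) = -2*E (H(E) = 2*((-4 + 3)*E) = 2*(-E) = -2*E)
H(215)/((27833 - 426) + 12543) = (-2*215)/((27833 - 426) + 12543) = -430/(27407 + 12543) = -430/39950 = -430*1/39950 = -43/3995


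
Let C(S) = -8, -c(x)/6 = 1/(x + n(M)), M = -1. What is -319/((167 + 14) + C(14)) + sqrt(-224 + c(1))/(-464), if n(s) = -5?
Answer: -319/173 - I*sqrt(890)/928 ≈ -1.8439 - 0.032147*I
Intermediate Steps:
c(x) = -6/(-5 + x) (c(x) = -6/(x - 5) = -6/(-5 + x))
-319/((167 + 14) + C(14)) + sqrt(-224 + c(1))/(-464) = -319/((167 + 14) - 8) + sqrt(-224 - 6/(-5 + 1))/(-464) = -319/(181 - 8) + sqrt(-224 - 6/(-4))*(-1/464) = -319/173 + sqrt(-224 - 6*(-1/4))*(-1/464) = -319*1/173 + sqrt(-224 + 3/2)*(-1/464) = -319/173 + sqrt(-445/2)*(-1/464) = -319/173 + (I*sqrt(890)/2)*(-1/464) = -319/173 - I*sqrt(890)/928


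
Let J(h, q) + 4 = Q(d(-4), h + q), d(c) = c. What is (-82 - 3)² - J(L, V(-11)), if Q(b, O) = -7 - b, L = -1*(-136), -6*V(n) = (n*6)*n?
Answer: 7232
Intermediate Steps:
V(n) = -n² (V(n) = -n*6*n/6 = -6*n*n/6 = -n²)
L = 136
J(h, q) = -7 (J(h, q) = -4 + (-7 - 1*(-4)) = -4 + (-7 + 4) = -4 - 3 = -7)
(-82 - 3)² - J(L, V(-11)) = (-82 - 3)² - 1*(-7) = (-85)² + 7 = 7225 + 7 = 7232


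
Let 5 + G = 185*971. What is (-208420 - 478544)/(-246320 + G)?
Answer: 6026/585 ≈ 10.301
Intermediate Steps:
G = 179630 (G = -5 + 185*971 = -5 + 179635 = 179630)
(-208420 - 478544)/(-246320 + G) = (-208420 - 478544)/(-246320 + 179630) = -686964/(-66690) = -686964*(-1/66690) = 6026/585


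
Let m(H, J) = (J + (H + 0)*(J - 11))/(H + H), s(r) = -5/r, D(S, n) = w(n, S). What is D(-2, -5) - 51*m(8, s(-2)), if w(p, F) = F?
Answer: 6617/32 ≈ 206.78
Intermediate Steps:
D(S, n) = S
m(H, J) = (J + H*(-11 + J))/(2*H) (m(H, J) = (J + H*(-11 + J))/((2*H)) = (J + H*(-11 + J))*(1/(2*H)) = (J + H*(-11 + J))/(2*H))
D(-2, -5) - 51*m(8, s(-2)) = -2 - 51*(-5/(-2) + 8*(-11 - 5/(-2)))/(2*8) = -2 - 51*(-5*(-1/2) + 8*(-11 - 5*(-1/2)))/(2*8) = -2 - 51*(5/2 + 8*(-11 + 5/2))/(2*8) = -2 - 51*(5/2 + 8*(-17/2))/(2*8) = -2 - 51*(5/2 - 68)/(2*8) = -2 - 51*(-131)/(2*8*2) = -2 - 51*(-131/32) = -2 + 6681/32 = 6617/32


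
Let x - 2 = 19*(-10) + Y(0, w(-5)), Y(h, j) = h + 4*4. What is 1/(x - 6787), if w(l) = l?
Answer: -1/6959 ≈ -0.00014370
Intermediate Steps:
Y(h, j) = 16 + h (Y(h, j) = h + 16 = 16 + h)
x = -172 (x = 2 + (19*(-10) + (16 + 0)) = 2 + (-190 + 16) = 2 - 174 = -172)
1/(x - 6787) = 1/(-172 - 6787) = 1/(-6959) = -1/6959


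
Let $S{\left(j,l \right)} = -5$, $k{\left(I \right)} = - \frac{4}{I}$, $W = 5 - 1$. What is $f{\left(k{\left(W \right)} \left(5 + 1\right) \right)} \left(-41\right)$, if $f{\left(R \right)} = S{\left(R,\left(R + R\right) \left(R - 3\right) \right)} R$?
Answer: $-1230$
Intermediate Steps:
$W = 4$ ($W = 5 - 1 = 4$)
$f{\left(R \right)} = - 5 R$
$f{\left(k{\left(W \right)} \left(5 + 1\right) \right)} \left(-41\right) = - 5 - \frac{4}{4} \left(5 + 1\right) \left(-41\right) = - 5 \left(-4\right) \frac{1}{4} \cdot 6 \left(-41\right) = - 5 \left(\left(-1\right) 6\right) \left(-41\right) = \left(-5\right) \left(-6\right) \left(-41\right) = 30 \left(-41\right) = -1230$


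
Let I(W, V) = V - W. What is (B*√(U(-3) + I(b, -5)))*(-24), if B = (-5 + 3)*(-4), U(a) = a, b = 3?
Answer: -192*I*√11 ≈ -636.79*I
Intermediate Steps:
B = 8 (B = -2*(-4) = 8)
(B*√(U(-3) + I(b, -5)))*(-24) = (8*√(-3 + (-5 - 1*3)))*(-24) = (8*√(-3 + (-5 - 3)))*(-24) = (8*√(-3 - 8))*(-24) = (8*√(-11))*(-24) = (8*(I*√11))*(-24) = (8*I*√11)*(-24) = -192*I*√11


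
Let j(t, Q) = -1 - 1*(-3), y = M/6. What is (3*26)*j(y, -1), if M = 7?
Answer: 156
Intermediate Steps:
y = 7/6 ≈ 1.1667
j(t, Q) = 2 (j(t, Q) = -1 + 3 = 2)
(3*26)*j(y, -1) = (3*26)*2 = 78*2 = 156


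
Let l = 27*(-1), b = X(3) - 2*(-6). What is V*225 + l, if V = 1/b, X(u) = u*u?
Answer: -114/7 ≈ -16.286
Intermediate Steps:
X(u) = u²
b = 21 (b = 3² - 2*(-6) = 9 + 12 = 21)
V = 1/21 ≈ 0.047619
l = -27
V*225 + l = (1/21)*225 - 27 = 75/7 - 27 = -114/7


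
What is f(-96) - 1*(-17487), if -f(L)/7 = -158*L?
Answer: -88689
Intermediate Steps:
f(L) = 1106*L (f(L) = -(-1106)*L = 1106*L)
f(-96) - 1*(-17487) = 1106*(-96) - 1*(-17487) = -106176 + 17487 = -88689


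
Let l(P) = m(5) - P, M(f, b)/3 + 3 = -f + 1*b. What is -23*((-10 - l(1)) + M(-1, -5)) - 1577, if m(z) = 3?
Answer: -818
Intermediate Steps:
M(f, b) = -9 - 3*f + 3*b (M(f, b) = -9 + 3*(-f + 1*b) = -9 + 3*(-f + b) = -9 + 3*(b - f) = -9 + (-3*f + 3*b) = -9 - 3*f + 3*b)
l(P) = 3 - P
-23*((-10 - l(1)) + M(-1, -5)) - 1577 = -23*((-10 - (3 - 1*1)) + (-9 - 3*(-1) + 3*(-5))) - 1577 = -23*((-10 - (3 - 1)) + (-9 + 3 - 15)) - 1577 = -23*((-10 - 1*2) - 21) - 1577 = -23*((-10 - 2) - 21) - 1577 = -23*(-12 - 21) - 1577 = -23*(-33) - 1577 = 759 - 1577 = -818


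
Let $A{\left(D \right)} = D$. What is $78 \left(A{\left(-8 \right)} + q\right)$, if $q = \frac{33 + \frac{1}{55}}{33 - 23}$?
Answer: $- \frac{100776}{275} \approx -366.46$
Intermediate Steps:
$q = \frac{908}{275}$ ($q = \frac{33 + \frac{1}{55}}{10} = \frac{1816}{55} \cdot \frac{1}{10} = \frac{908}{275} \approx 3.3018$)
$78 \left(A{\left(-8 \right)} + q\right) = 78 \left(-8 + \frac{908}{275}\right) = 78 \left(- \frac{1292}{275}\right) = - \frac{100776}{275}$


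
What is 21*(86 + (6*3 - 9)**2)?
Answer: 3507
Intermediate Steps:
21*(86 + (6*3 - 9)**2) = 21*(86 + (18 - 9)**2) = 21*(86 + 9**2) = 21*(86 + 81) = 21*167 = 3507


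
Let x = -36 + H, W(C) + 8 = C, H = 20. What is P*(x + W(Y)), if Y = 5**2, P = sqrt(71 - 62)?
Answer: 3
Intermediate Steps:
P = 3 (P = sqrt(9) = 3)
Y = 25
W(C) = -8 + C
x = -16 (x = -36 + 20 = -16)
P*(x + W(Y)) = 3*(-16 + (-8 + 25)) = 3*(-16 + 17) = 3*1 = 3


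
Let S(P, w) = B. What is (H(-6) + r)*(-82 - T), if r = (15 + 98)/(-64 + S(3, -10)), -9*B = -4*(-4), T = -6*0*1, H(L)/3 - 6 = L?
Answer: 41697/296 ≈ 140.87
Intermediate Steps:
H(L) = 18 + 3*L
T = 0 (T = 0*1 = 0)
B = -16/9 (B = -(-4)*(-4)/9 = -⅑*16 = -16/9 ≈ -1.7778)
S(P, w) = -16/9
r = -1017/592 (r = (15 + 98)/(-64 - 16/9) = 113/(-592/9) = 113*(-9/592) = -1017/592 ≈ -1.7179)
(H(-6) + r)*(-82 - T) = ((18 + 3*(-6)) - 1017/592)*(-82 - 1*0) = ((18 - 18) - 1017/592)*(-82 + 0) = (0 - 1017/592)*(-82) = -1017/592*(-82) = 41697/296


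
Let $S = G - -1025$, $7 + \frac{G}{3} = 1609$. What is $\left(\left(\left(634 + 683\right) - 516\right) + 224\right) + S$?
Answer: $6856$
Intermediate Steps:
$G = 4806$ ($G = -21 + 3 \cdot 1609 = -21 + 4827 = 4806$)
$S = 5831$ ($S = 4806 - -1025 = 4806 + 1025 = 5831$)
$\left(\left(\left(634 + 683\right) - 516\right) + 224\right) + S = \left(\left(\left(634 + 683\right) - 516\right) + 224\right) + 5831 = \left(\left(1317 - 516\right) + 224\right) + 5831 = \left(801 + 224\right) + 5831 = 1025 + 5831 = 6856$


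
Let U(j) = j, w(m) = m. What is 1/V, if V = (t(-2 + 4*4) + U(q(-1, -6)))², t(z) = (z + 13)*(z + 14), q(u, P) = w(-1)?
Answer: 1/570025 ≈ 1.7543e-6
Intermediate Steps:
q(u, P) = -1
t(z) = (13 + z)*(14 + z)
V = 570025 (V = ((182 + (-2 + 4*4)² + 27*(-2 + 4*4)) - 1)² = ((182 + (-2 + 16)² + 27*(-2 + 16)) - 1)² = ((182 + 14² + 27*14) - 1)² = ((182 + 196 + 378) - 1)² = (756 - 1)² = 755² = 570025)
1/V = 1/570025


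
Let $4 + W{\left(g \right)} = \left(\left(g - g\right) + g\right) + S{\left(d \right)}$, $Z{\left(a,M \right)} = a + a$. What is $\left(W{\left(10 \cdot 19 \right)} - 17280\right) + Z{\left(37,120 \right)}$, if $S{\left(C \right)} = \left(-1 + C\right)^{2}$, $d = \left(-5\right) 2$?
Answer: $-16899$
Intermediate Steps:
$d = -10$
$Z{\left(a,M \right)} = 2 a$
$W{\left(g \right)} = 117 + g$ ($W{\left(g \right)} = -4 + \left(\left(\left(g - g\right) + g\right) + \left(-1 - 10\right)^{2}\right) = -4 + \left(\left(0 + g\right) + \left(-11\right)^{2}\right) = -4 + \left(g + 121\right) = -4 + \left(121 + g\right) = 117 + g$)
$\left(W{\left(10 \cdot 19 \right)} - 17280\right) + Z{\left(37,120 \right)} = \left(\left(117 + 10 \cdot 19\right) - 17280\right) + 2 \cdot 37 = \left(\left(117 + 190\right) - 17280\right) + 74 = \left(307 - 17280\right) + 74 = -16973 + 74 = -16899$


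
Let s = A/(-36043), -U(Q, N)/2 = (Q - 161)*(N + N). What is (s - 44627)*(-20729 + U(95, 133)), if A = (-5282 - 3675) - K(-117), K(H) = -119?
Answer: -1217620967111/1897 ≈ -6.4187e+8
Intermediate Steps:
U(Q, N) = -4*N*(-161 + Q) (U(Q, N) = -2*(Q - 161)*(N + N) = -2*(-161 + Q)*2*N = -4*N*(-161 + Q))
A = -8838 (A = (-5282 - 3675) - 1*(-119) = -8957 + 119 = -8838)
s = 8838/36043 (s = -8838/(-36043) = -8838*(-1/36043) = 8838/36043 ≈ 0.24521)
(s - 44627)*(-20729 + U(95, 133)) = (8838/36043 - 44627)*(-20729 + 4*133*(161 - 1*95)) = -1608482123*(-20729 + 4*133*(161 - 95))/36043 = -1608482123*(-20729 + 4*133*66)/36043 = -1608482123*(-20729 + 35112)/36043 = -1608482123/36043*14383 = -1217620967111/1897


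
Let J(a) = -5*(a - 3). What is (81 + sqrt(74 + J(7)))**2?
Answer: 6615 + 486*sqrt(6) ≈ 7805.5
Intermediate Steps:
J(a) = 15 - 5*a (J(a) = -5*(-3 + a) = 15 - 5*a)
(81 + sqrt(74 + J(7)))**2 = (81 + sqrt(74 + (15 - 5*7)))**2 = (81 + sqrt(74 + (15 - 35)))**2 = (81 + sqrt(74 - 20))**2 = (81 + sqrt(54))**2 = (81 + 3*sqrt(6))**2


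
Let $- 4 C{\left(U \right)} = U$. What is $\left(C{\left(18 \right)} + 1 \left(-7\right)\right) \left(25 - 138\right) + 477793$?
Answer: $\frac{958185}{2} \approx 4.7909 \cdot 10^{5}$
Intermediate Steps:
$C{\left(U \right)} = - \frac{U}{4}$
$\left(C{\left(18 \right)} + 1 \left(-7\right)\right) \left(25 - 138\right) + 477793 = \left(\left(- \frac{1}{4}\right) 18 + 1 \left(-7\right)\right) \left(25 - 138\right) + 477793 = \left(- \frac{9}{2} - 7\right) \left(-113\right) + 477793 = \left(- \frac{23}{2}\right) \left(-113\right) + 477793 = \frac{2599}{2} + 477793 = \frac{958185}{2}$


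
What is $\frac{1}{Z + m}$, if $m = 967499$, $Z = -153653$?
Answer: $\frac{1}{813846} \approx 1.2287 \cdot 10^{-6}$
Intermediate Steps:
$\frac{1}{Z + m} = \frac{1}{-153653 + 967499} = \frac{1}{813846}$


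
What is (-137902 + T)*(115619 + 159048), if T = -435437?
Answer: -157477303113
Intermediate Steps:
(-137902 + T)*(115619 + 159048) = (-137902 - 435437)*(115619 + 159048) = -573339*274667 = -157477303113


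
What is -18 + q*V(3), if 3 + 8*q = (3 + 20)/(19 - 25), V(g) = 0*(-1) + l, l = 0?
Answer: -18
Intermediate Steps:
V(g) = 0 (V(g) = 0*(-1) + 0 = 0 + 0 = 0)
q = -41/48 (q = -3/8 + ((3 + 20)/(19 - 25))/8 = -3/8 + (23/(-6))/8 = -3/8 + (23*(-⅙))/8 = -3/8 + (⅛)*(-23/6) = -3/8 - 23/48 = -41/48 ≈ -0.85417)
-18 + q*V(3) = -18 - 41/48*0 = -18 + 0 = -18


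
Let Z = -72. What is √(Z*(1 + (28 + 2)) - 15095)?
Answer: I*√17327 ≈ 131.63*I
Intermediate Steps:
√(Z*(1 + (28 + 2)) - 15095) = √(-72*(1 + (28 + 2)) - 15095) = √(-72*(1 + 30) - 15095) = √(-72*31 - 15095) = √(-2232 - 15095) = √(-17327) = I*√17327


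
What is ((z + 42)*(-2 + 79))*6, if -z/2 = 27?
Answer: -5544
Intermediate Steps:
z = -54 (z = -2*27 = -54)
((z + 42)*(-2 + 79))*6 = ((-54 + 42)*(-2 + 79))*6 = -12*77*6 = -924*6 = -5544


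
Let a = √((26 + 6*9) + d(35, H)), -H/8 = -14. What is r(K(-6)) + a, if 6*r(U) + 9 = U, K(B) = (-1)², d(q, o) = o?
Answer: -4/3 + 8*√3 ≈ 12.523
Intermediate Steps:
H = 112 (H = -8*(-14) = 112)
K(B) = 1
r(U) = -3/2 + U/6
a = 8*√3 (a = √((26 + 6*9) + 112) = √((26 + 54) + 112) = √(80 + 112) = √192 = 8*√3 ≈ 13.856)
r(K(-6)) + a = (-3/2 + (⅙)*1) + 8*√3 = (-3/2 + ⅙) + 8*√3 = -4/3 + 8*√3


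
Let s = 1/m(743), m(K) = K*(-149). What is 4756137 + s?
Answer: 526537658858/110707 ≈ 4.7561e+6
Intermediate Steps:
m(K) = -149*K
s = -1/110707 (s = 1/(-149*743) = 1/(-110707) = -1/110707 ≈ -9.0329e-6)
4756137 + s = 4756137 - 1/110707 = 526537658858/110707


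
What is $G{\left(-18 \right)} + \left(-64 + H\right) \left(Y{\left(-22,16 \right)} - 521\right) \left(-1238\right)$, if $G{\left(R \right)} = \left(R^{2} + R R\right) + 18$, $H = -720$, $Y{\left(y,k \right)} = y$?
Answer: $-527030790$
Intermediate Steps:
$G{\left(R \right)} = 18 + 2 R^{2}$ ($G{\left(R \right)} = \left(R^{2} + R^{2}\right) + 18 = 2 R^{2} + 18 = 18 + 2 R^{2}$)
$G{\left(-18 \right)} + \left(-64 + H\right) \left(Y{\left(-22,16 \right)} - 521\right) \left(-1238\right) = \left(18 + 2 \left(-18\right)^{2}\right) + \left(-64 - 720\right) \left(-22 - 521\right) \left(-1238\right) = \left(18 + 2 \cdot 324\right) + \left(-784\right) \left(-543\right) \left(-1238\right) = \left(18 + 648\right) + 425712 \left(-1238\right) = 666 - 527031456 = -527030790$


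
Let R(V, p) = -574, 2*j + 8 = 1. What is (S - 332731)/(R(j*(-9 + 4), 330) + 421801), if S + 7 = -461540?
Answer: -794278/421227 ≈ -1.8856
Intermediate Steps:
j = -7/2 (j = -4 + (½)*1 = -4 + ½ = -7/2 ≈ -3.5000)
S = -461547 (S = -7 - 461540 = -461547)
(S - 332731)/(R(j*(-9 + 4), 330) + 421801) = (-461547 - 332731)/(-574 + 421801) = -794278/421227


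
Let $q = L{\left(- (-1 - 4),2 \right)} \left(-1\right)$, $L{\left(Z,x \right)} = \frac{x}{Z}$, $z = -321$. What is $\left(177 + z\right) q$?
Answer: $\frac{288}{5} \approx 57.6$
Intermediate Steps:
$q = - \frac{2}{5}$ ($q = \frac{2}{\left(-1\right) \left(-1 - 4\right)} \left(-1\right) = \frac{2}{\left(-1\right) \left(-5\right)} \left(-1\right) = \frac{2}{5} \left(-1\right) = - \frac{2}{5} \approx -0.4$)
$\left(177 + z\right) q = \left(177 - 321\right) \left(- \frac{2}{5}\right) = \left(-144\right) \left(- \frac{2}{5}\right) = \frac{288}{5}$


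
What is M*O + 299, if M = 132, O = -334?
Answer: -43789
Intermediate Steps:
M*O + 299 = 132*(-334) + 299 = -44088 + 299 = -43789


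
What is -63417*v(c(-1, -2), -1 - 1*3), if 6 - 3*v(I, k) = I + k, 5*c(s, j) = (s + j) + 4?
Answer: -1035811/5 ≈ -2.0716e+5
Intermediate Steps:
c(s, j) = 4/5 + j/5 + s/5 (c(s, j) = ((s + j) + 4)/5 = ((j + s) + 4)/5 = (4 + j + s)/5 = 4/5 + j/5 + s/5)
v(I, k) = 2 - I/3 - k/3 (v(I, k) = 2 - (I + k)/3 = 2 + (-I/3 - k/3) = 2 - I/3 - k/3)
-63417*v(c(-1, -2), -1 - 1*3) = -63417*(2 - (4/5 + (1/5)*(-2) + (1/5)*(-1))/3 - (-1 - 1*3)/3) = -63417*(2 - (4/5 - 2/5 - 1/5)/3 - (-1 - 3)/3) = -63417*(2 - 1/3*1/5 - 1/3*(-4)) = -63417*(2 - 1/15 + 4/3) = -63417*49/15 = -1035811/5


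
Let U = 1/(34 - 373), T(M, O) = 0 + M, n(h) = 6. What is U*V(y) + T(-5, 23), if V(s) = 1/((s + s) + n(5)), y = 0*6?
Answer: -10171/2034 ≈ -5.0005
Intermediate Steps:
T(M, O) = M
y = 0
V(s) = 1/(6 + 2*s) (V(s) = 1/((s + s) + 6) = 1/(2*s + 6) = 1/(6 + 2*s))
U = -1/339 (U = 1/(-339) = -1/339 ≈ -0.0029499)
U*V(y) + T(-5, 23) = -1/(678*(3 + 0)) - 5 = -1/(678*3) - 5 = -1/339*⅙ - 5 = -1/2034 - 5 = -10171/2034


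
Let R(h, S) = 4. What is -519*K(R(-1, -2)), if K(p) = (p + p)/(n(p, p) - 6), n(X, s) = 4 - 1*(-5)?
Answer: -1384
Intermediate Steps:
n(X, s) = 9 (n(X, s) = 4 + 5 = 9)
K(p) = 2*p/3 (K(p) = (p + p)/(9 - 6) = (2*p)/3 = (2*p)*(1/3) = 2*p/3)
-519*K(R(-1, -2)) = -346*4 = -519*8/3 = -1384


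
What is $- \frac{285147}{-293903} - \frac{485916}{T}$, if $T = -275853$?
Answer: $\frac{73823608513}{27024674753} \approx 2.7317$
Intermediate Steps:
$- \frac{285147}{-293903} - \frac{485916}{T} = - \frac{285147}{-293903} - \frac{485916}{-275853} = \left(-285147\right) \left(- \frac{1}{293903}\right) - - \frac{161972}{91951} = \frac{285147}{293903} + \frac{161972}{91951} = \frac{73823608513}{27024674753}$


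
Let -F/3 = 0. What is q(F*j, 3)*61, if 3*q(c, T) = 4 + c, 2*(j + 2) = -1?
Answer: 244/3 ≈ 81.333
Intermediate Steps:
F = 0 (F = -3*0 = 0)
j = -5/2 (j = -2 + (1/2)*(-1) = -2 - 1/2 = -5/2 ≈ -2.5000)
q(c, T) = 4/3 + c/3 (q(c, T) = (4 + c)/3 = 4/3 + c/3)
q(F*j, 3)*61 = (4/3 + (0*(-5/2))/3)*61 = (4/3 + (1/3)*0)*61 = (4/3 + 0)*61 = (4/3)*61 = 244/3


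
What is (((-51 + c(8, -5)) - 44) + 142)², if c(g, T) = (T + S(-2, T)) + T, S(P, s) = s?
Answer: 1024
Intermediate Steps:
c(g, T) = 3*T (c(g, T) = (T + T) + T = 2*T + T = 3*T)
(((-51 + c(8, -5)) - 44) + 142)² = (((-51 + 3*(-5)) - 44) + 142)² = (((-51 - 15) - 44) + 142)² = ((-66 - 44) + 142)² = (-110 + 142)² = 32² = 1024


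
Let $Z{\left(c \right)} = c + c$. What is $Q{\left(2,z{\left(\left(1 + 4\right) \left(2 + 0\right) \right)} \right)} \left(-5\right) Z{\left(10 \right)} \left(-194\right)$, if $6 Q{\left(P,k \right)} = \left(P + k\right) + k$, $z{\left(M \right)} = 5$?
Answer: $38800$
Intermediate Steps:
$Q{\left(P,k \right)} = \frac{k}{3} + \frac{P}{6}$ ($Q{\left(P,k \right)} = \frac{\left(P + k\right) + k}{6} = \frac{P + 2 k}{6} = \frac{k}{3} + \frac{P}{6}$)
$Z{\left(c \right)} = 2 c$
$Q{\left(2,z{\left(\left(1 + 4\right) \left(2 + 0\right) \right)} \right)} \left(-5\right) Z{\left(10 \right)} \left(-194\right) = \left(\frac{1}{3} \cdot 5 + \frac{1}{6} \cdot 2\right) \left(-5\right) 2 \cdot 10 \left(-194\right) = \left(\frac{5}{3} + \frac{1}{3}\right) \left(-5\right) 20 \left(-194\right) = 2 \left(-5\right) 20 \left(-194\right) = \left(-10\right) 20 \left(-194\right) = \left(-200\right) \left(-194\right) = 38800$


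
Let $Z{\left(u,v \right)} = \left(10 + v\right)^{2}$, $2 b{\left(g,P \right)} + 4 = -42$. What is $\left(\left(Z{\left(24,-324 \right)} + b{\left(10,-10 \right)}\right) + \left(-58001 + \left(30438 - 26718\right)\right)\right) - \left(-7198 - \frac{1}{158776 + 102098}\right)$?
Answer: $\frac{13432402261}{260874} \approx 51490.0$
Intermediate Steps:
$b{\left(g,P \right)} = -23$ ($b{\left(g,P \right)} = -2 + \frac{1}{2} \left(-42\right) = -2 - 21 = -23$)
$\left(\left(Z{\left(24,-324 \right)} + b{\left(10,-10 \right)}\right) + \left(-58001 + \left(30438 - 26718\right)\right)\right) - \left(-7198 - \frac{1}{158776 + 102098}\right) = \left(\left(\left(10 - 324\right)^{2} - 23\right) + \left(-58001 + \left(30438 - 26718\right)\right)\right) - \left(-7198 - \frac{1}{158776 + 102098}\right) = \left(\left(\left(-314\right)^{2} - 23\right) + \left(-58001 + 3720\right)\right) - \left(-7198 - \frac{1}{260874}\right) = \left(\left(98596 - 23\right) - 54281\right) + \left(\left(153261 + \frac{1}{260874}\right) - 146063\right) = \left(98573 - 54281\right) + \left(\frac{39981810115}{260874} - 146063\right) = 44292 + \frac{1877771053}{260874} = \frac{13432402261}{260874}$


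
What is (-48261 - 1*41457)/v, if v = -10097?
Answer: 89718/10097 ≈ 8.8856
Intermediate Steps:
(-48261 - 1*41457)/v = (-48261 - 1*41457)/(-10097) = (-48261 - 41457)*(-1/10097) = -89718*(-1/10097) = 89718/10097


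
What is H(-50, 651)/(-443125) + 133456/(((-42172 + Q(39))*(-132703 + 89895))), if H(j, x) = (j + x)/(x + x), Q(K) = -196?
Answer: 2372101408883/32700181247160000 ≈ 7.2541e-5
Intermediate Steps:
H(j, x) = (j + x)/(2*x) (H(j, x) = (j + x)/((2*x)) = (j + x)*(1/(2*x)) = (j + x)/(2*x))
H(-50, 651)/(-443125) + 133456/(((-42172 + Q(39))*(-132703 + 89895))) = ((½)*(-50 + 651)/651)/(-443125) + 133456/(((-42172 - 196)*(-132703 + 89895))) = ((½)*(1/651)*601)*(-1/443125) + 133456/((-42368*(-42808))) = (601/1302)*(-1/443125) + 133456/1813689344 = -601/576948750 + 133456*(1/1813689344) = -601/576948750 + 8341/113355584 = 2372101408883/32700181247160000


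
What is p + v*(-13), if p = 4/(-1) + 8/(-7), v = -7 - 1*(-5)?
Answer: 146/7 ≈ 20.857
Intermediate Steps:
v = -2 (v = -7 + 5 = -2)
p = -36/7 (p = 4*(-1) + 8*(-⅐) = -4 - 8/7 = -36/7 ≈ -5.1429)
p + v*(-13) = -36/7 - 2*(-13) = -36/7 + 26 = 146/7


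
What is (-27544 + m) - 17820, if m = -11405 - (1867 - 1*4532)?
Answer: -54104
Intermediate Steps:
m = -8740 (m = -11405 - (1867 - 4532) = -11405 - 1*(-2665) = -11405 + 2665 = -8740)
(-27544 + m) - 17820 = (-27544 - 8740) - 17820 = -36284 - 17820 = -54104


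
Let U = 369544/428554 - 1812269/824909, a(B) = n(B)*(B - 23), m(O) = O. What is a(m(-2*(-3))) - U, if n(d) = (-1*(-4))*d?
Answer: -10268825006397/25251289399 ≈ -406.67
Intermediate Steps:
n(d) = 4*d
a(B) = 4*B*(-23 + B) (a(B) = (4*B)*(B - 23) = (4*B)*(-23 + B) = 4*B*(-23 + B))
U = -33701068395/25251289399 (U = 369544*(1/428554) - 1812269*1/824909 = 26396/30611 - 1812269/824909 = -33701068395/25251289399 ≈ -1.3346)
a(m(-2*(-3))) - U = 4*(-2*(-3))*(-23 - 2*(-3)) - 1*(-33701068395/25251289399) = 4*6*(-23 + 6) + 33701068395/25251289399 = 4*6*(-17) + 33701068395/25251289399 = -408 + 33701068395/25251289399 = -10268825006397/25251289399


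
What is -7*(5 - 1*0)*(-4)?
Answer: 140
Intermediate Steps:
-7*(5 - 1*0)*(-4) = -7*(5 + 0)*(-4) = -7*5*(-4) = -35*(-4) = 140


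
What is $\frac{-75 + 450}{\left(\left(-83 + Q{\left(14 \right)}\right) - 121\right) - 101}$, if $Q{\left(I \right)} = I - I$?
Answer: $- \frac{75}{61} \approx -1.2295$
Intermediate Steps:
$Q{\left(I \right)} = 0$
$\frac{-75 + 450}{\left(\left(-83 + Q{\left(14 \right)}\right) - 121\right) - 101} = \frac{-75 + 450}{\left(\left(-83 + 0\right) - 121\right) - 101} = \frac{375}{\left(-83 - 121\right) - 101} = \frac{375}{-204 - 101} = \frac{375}{-305} = 375 \left(- \frac{1}{305}\right) = - \frac{75}{61}$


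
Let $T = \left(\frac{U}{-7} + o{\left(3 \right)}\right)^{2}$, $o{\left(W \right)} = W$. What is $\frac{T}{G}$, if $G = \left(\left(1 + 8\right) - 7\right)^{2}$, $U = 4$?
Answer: $\frac{289}{196} \approx 1.4745$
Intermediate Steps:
$G = 4$ ($G = \left(9 - 7\right)^{2} = 2^{2} = 4$)
$T = \frac{289}{49}$ ($T = \left(\frac{4}{-7} + 3\right)^{2} = \left(4 \left(- \frac{1}{7}\right) + 3\right)^{2} = \left(- \frac{4}{7} + 3\right)^{2} = \left(\frac{17}{7}\right)^{2} = \frac{289}{49} \approx 5.898$)
$\frac{T}{G} = \frac{289}{49 \cdot 4} = \frac{289}{49} \cdot \frac{1}{4} = \frac{289}{196}$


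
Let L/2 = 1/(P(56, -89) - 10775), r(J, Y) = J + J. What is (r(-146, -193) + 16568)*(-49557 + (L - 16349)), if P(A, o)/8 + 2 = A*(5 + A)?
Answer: -17739009275520/16537 ≈ -1.0727e+9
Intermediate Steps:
r(J, Y) = 2*J
P(A, o) = -16 + 8*A*(5 + A) (P(A, o) = -16 + 8*(A*(5 + A)) = -16 + 8*A*(5 + A))
L = 2/16537 (L = 2/((-16 + 8*56² + 40*56) - 10775) = 2/((-16 + 8*3136 + 2240) - 10775) = 2/((-16 + 25088 + 2240) - 10775) = 2/(27312 - 10775) = 2/16537 ≈ 0.00012094)
(r(-146, -193) + 16568)*(-49557 + (L - 16349)) = (2*(-146) + 16568)*(-49557 + (2/16537 - 16349)) = (-292 + 16568)*(-49557 - 270363411/16537) = 16276*(-1089887520/16537) = -17739009275520/16537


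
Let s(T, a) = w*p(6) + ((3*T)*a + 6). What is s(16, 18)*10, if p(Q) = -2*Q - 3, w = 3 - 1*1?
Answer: 8400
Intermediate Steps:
w = 2 (w = 3 - 1 = 2)
p(Q) = -3 - 2*Q
s(T, a) = -24 + 3*T*a (s(T, a) = 2*(-3 - 2*6) + ((3*T)*a + 6) = 2*(-3 - 12) + (3*T*a + 6) = 2*(-15) + (6 + 3*T*a) = -30 + (6 + 3*T*a) = -24 + 3*T*a)
s(16, 18)*10 = (-24 + 3*16*18)*10 = (-24 + 864)*10 = 840*10 = 8400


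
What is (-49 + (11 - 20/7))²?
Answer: 81796/49 ≈ 1669.3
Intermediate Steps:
(-49 + (11 - 20/7))² = (-49 + 57/7)² = (-286/7)² = 81796/49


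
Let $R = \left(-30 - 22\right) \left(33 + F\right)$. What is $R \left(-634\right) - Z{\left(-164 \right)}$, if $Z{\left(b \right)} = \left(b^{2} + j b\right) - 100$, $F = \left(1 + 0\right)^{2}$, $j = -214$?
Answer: $1059020$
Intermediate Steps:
$F = 1$ ($F = 1^{2} = 1$)
$Z{\left(b \right)} = -100 + b^{2} - 214 b$ ($Z{\left(b \right)} = \left(b^{2} - 214 b\right) - 100 = -100 + b^{2} - 214 b$)
$R = -1768$ ($R = \left(-30 - 22\right) \left(33 + 1\right) = \left(-52\right) 34 = -1768$)
$R \left(-634\right) - Z{\left(-164 \right)} = \left(-1768\right) \left(-634\right) - \left(-100 + \left(-164\right)^{2} - -35096\right) = 1120912 - \left(-100 + 26896 + 35096\right) = 1120912 - 61892 = 1059020$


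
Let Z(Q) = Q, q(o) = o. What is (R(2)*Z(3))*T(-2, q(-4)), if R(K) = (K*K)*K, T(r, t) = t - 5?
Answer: -216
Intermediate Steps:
T(r, t) = -5 + t
R(K) = K**3 (R(K) = K**2*K = K**3)
(R(2)*Z(3))*T(-2, q(-4)) = (2**3*3)*(-5 - 4) = (8*3)*(-9) = 24*(-9) = -216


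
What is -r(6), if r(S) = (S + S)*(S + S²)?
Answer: -504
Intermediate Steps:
r(S) = 2*S*(S + S²) (r(S) = (2*S)*(S + S²) = 2*S*(S + S²))
-r(6) = -2*6²*(1 + 6) = -2*36*7 = -1*504 = -504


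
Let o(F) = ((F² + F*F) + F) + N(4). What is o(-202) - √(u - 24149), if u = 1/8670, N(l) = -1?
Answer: 81405 - I*√6281154870/510 ≈ 81405.0 - 155.4*I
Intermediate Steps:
u = 1/8670 ≈ 0.00011534
o(F) = -1 + F + 2*F² (o(F) = ((F² + F*F) + F) - 1 = ((F² + F²) + F) - 1 = (2*F² + F) - 1 = (F + 2*F²) - 1 = -1 + F + 2*F²)
o(-202) - √(u - 24149) = (-1 - 202 + 2*(-202)²) - √(1/8670 - 24149) = (-1 - 202 + 2*40804) - √(-209371829/8670) = (-1 - 202 + 81608) - I*√6281154870/510 = 81405 - I*√6281154870/510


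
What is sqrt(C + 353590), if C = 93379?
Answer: sqrt(446969) ≈ 668.56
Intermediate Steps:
sqrt(C + 353590) = sqrt(93379 + 353590) = sqrt(446969)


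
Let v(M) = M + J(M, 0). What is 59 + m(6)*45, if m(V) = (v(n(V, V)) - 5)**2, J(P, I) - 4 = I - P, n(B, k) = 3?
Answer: 104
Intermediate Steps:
J(P, I) = 4 + I - P (J(P, I) = 4 + (I - P) = 4 + I - P)
v(M) = 4 (v(M) = M + (4 + 0 - M) = M + (4 - M) = 4)
m(V) = 1 (m(V) = (4 - 5)**2 = (-1)**2 = 1)
59 + m(6)*45 = 59 + 1*45 = 59 + 45 = 104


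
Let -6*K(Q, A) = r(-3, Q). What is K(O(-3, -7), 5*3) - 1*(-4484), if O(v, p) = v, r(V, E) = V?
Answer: 8969/2 ≈ 4484.5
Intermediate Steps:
K(Q, A) = ½ (K(Q, A) = -⅙*(-3) = ½)
K(O(-3, -7), 5*3) - 1*(-4484) = ½ - 1*(-4484) = ½ + 4484 = 8969/2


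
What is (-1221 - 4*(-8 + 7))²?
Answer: 1481089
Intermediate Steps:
(-1221 - 4*(-8 + 7))² = (-1221 - 4*(-1))² = (-1221 + 4)² = (-1217)² = 1481089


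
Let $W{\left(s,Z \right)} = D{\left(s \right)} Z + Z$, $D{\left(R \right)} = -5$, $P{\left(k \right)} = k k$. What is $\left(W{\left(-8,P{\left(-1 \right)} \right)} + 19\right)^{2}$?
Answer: $225$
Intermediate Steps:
$P{\left(k \right)} = k^{2}$
$W{\left(s,Z \right)} = - 4 Z$ ($W{\left(s,Z \right)} = - 5 Z + Z = - 4 Z$)
$\left(W{\left(-8,P{\left(-1 \right)} \right)} + 19\right)^{2} = \left(- 4 \left(-1\right)^{2} + 19\right)^{2} = \left(\left(-4\right) 1 + 19\right)^{2} = \left(-4 + 19\right)^{2} = 15^{2} = 225$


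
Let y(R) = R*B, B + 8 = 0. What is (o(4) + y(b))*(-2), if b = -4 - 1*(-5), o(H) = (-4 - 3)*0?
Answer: 16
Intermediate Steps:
B = -8 (B = -8 + 0 = -8)
o(H) = 0 (o(H) = -7*0 = 0)
b = 1 (b = -4 + 5 = 1)
y(R) = -8*R (y(R) = R*(-8) = -8*R)
(o(4) + y(b))*(-2) = (0 - 8*1)*(-2) = (0 - 8)*(-2) = -8*(-2) = 16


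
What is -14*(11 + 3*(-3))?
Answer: -28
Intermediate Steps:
-14*(11 + 3*(-3)) = -14*(11 - 9) = -14*2 = -28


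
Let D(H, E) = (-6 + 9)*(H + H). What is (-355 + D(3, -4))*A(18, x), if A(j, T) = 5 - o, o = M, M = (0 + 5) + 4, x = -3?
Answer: 1348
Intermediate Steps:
D(H, E) = 6*H (D(H, E) = 3*(2*H) = 6*H)
M = 9 (M = 5 + 4 = 9)
o = 9
A(j, T) = -4 (A(j, T) = 5 - 1*9 = 5 - 9 = -4)
(-355 + D(3, -4))*A(18, x) = (-355 + 6*3)*(-4) = (-355 + 18)*(-4) = -337*(-4) = 1348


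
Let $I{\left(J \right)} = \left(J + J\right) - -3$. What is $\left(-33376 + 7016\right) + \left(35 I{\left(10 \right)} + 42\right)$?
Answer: $-25513$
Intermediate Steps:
$I{\left(J \right)} = 3 + 2 J$ ($I{\left(J \right)} = 2 J + 3 = 3 + 2 J$)
$\left(-33376 + 7016\right) + \left(35 I{\left(10 \right)} + 42\right) = \left(-33376 + 7016\right) + \left(35 \left(3 + 2 \cdot 10\right) + 42\right) = -26360 + \left(35 \left(3 + 20\right) + 42\right) = -26360 + \left(35 \cdot 23 + 42\right) = -26360 + \left(805 + 42\right) = -26360 + 847 = -25513$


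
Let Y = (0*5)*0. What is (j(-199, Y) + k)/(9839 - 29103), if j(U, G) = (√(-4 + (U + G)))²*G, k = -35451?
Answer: 35451/19264 ≈ 1.8403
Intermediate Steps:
Y = 0 (Y = 0*0 = 0)
j(U, G) = G*(-4 + G + U) (j(U, G) = (√(-4 + (G + U)))²*G = (√(-4 + G + U))²*G = (-4 + G + U)*G = G*(-4 + G + U))
(j(-199, Y) + k)/(9839 - 29103) = (0*(-4 + 0 - 199) - 35451)/(9839 - 29103) = (0*(-203) - 35451)/(-19264) = (0 - 35451)*(-1/19264) = -35451*(-1/19264) = 35451/19264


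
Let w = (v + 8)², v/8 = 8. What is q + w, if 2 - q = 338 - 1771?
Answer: 6619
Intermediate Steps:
v = 64 (v = 8*8 = 64)
q = 1435 (q = 2 - (338 - 1771) = 2 - 1*(-1433) = 2 + 1433 = 1435)
w = 5184 (w = (64 + 8)² = 72² = 5184)
q + w = 1435 + 5184 = 6619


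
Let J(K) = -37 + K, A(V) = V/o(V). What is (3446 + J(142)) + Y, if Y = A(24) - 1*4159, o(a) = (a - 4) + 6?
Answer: -7892/13 ≈ -607.08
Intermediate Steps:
o(a) = 2 + a (o(a) = (-4 + a) + 6 = 2 + a)
A(V) = V/(2 + V)
Y = -54055/13 (Y = 24/(2 + 24) - 1*4159 = 24/26 - 4159 = 24*(1/26) - 4159 = 12/13 - 4159 = -54055/13 ≈ -4158.1)
(3446 + J(142)) + Y = (3446 + (-37 + 142)) - 54055/13 = (3446 + 105) - 54055/13 = 3551 - 54055/13 = -7892/13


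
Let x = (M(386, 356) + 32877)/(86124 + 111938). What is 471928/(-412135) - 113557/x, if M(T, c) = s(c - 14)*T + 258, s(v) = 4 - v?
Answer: 9269416926922066/40114335955 ≈ 2.3108e+5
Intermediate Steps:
M(T, c) = 258 + T*(18 - c) (M(T, c) = (4 - (c - 14))*T + 258 = (4 - (-14 + c))*T + 258 = (4 + (14 - c))*T + 258 = (18 - c)*T + 258 = T*(18 - c) + 258 = 258 + T*(18 - c))
x = -97333/198062 (x = ((258 - 1*386*(-18 + 356)) + 32877)/(86124 + 111938) = ((258 - 1*386*338) + 32877)/198062 = ((258 - 130468) + 32877)*(1/198062) = (-130210 + 32877)*(1/198062) = -97333*1/198062 = -97333/198062 ≈ -0.49143)
471928/(-412135) - 113557/x = 471928/(-412135) - 113557/(-97333/198062) = 471928*(-1/412135) - 113557*(-198062/97333) = -471928/412135 + 22491326534/97333 = 9269416926922066/40114335955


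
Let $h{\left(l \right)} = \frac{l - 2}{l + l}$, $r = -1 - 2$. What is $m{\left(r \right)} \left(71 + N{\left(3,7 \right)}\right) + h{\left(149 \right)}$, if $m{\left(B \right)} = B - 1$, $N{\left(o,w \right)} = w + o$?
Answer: $- \frac{96405}{298} \approx -323.51$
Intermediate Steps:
$r = -3$
$N{\left(o,w \right)} = o + w$
$m{\left(B \right)} = -1 + B$ ($m{\left(B \right)} = B - 1 = -1 + B$)
$h{\left(l \right)} = \frac{-2 + l}{2 l}$
$m{\left(r \right)} \left(71 + N{\left(3,7 \right)}\right) + h{\left(149 \right)} = \left(-1 - 3\right) \left(71 + \left(3 + 7\right)\right) + \frac{-2 + 149}{2 \cdot 149} = - 4 \left(71 + 10\right) + \frac{1}{2} \cdot \frac{1}{149} \cdot 147 = \left(-4\right) 81 + \frac{147}{298} = -324 + \frac{147}{298} = - \frac{96405}{298}$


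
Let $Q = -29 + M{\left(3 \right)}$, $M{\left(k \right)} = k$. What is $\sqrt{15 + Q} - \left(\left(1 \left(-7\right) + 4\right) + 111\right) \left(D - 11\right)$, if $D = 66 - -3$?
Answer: $-6264 + i \sqrt{11} \approx -6264.0 + 3.3166 i$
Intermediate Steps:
$Q = -26$ ($Q = -29 + 3 = -26$)
$D = 69$ ($D = 66 + 3 = 69$)
$\sqrt{15 + Q} - \left(\left(1 \left(-7\right) + 4\right) + 111\right) \left(D - 11\right) = \sqrt{15 - 26} - \left(\left(1 \left(-7\right) + 4\right) + 111\right) \left(69 - 11\right) = \sqrt{-11} - \left(\left(-7 + 4\right) + 111\right) 58 = i \sqrt{11} - \left(-3 + 111\right) 58 = i \sqrt{11} - 108 \cdot 58 = i \sqrt{11} - 6264 = -6264 + i \sqrt{11}$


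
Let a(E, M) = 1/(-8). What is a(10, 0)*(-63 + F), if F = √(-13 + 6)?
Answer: 63/8 - I*√7/8 ≈ 7.875 - 0.33072*I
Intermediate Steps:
a(E, M) = -⅛
F = I*√7 (F = √(-7) = I*√7 ≈ 2.6458*I)
a(10, 0)*(-63 + F) = -(-63 + I*√7)/8 = 63/8 - I*√7/8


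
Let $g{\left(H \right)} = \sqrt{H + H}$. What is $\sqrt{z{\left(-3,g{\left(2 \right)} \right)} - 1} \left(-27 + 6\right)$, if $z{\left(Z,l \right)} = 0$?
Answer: $- 21 i \approx - 21.0 i$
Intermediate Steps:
$g{\left(H \right)} = \sqrt{2} \sqrt{H}$ ($g{\left(H \right)} = \sqrt{2 H} = \sqrt{2} \sqrt{H}$)
$\sqrt{z{\left(-3,g{\left(2 \right)} \right)} - 1} \left(-27 + 6\right) = \sqrt{0 - 1} \left(-27 + 6\right) = \sqrt{-1} \left(-21\right) = i \left(-21\right) = - 21 i$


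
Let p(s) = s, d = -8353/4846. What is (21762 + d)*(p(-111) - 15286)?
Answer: -1623618253703/4846 ≈ -3.3504e+8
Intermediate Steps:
d = -8353/4846 (d = -8353*1/4846 = -8353/4846 ≈ -1.7237)
(21762 + d)*(p(-111) - 15286) = (21762 - 8353/4846)*(-111 - 15286) = (105450299/4846)*(-15397) = -1623618253703/4846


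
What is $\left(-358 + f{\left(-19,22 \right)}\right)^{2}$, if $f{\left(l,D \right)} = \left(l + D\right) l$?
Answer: $172225$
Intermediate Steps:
$f{\left(l,D \right)} = l \left(D + l\right)$ ($f{\left(l,D \right)} = \left(D + l\right) l = l \left(D + l\right)$)
$\left(-358 + f{\left(-19,22 \right)}\right)^{2} = \left(-358 - 19 \left(22 - 19\right)\right)^{2} = \left(-358 - 57\right)^{2} = \left(-415\right)^{2} = 172225$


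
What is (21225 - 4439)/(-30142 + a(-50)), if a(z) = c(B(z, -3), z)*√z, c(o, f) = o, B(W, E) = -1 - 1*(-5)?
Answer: -126490903/227135241 - 83930*I*√2/227135241 ≈ -0.5569 - 0.00052257*I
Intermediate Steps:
B(W, E) = 4 (B(W, E) = -1 + 5 = 4)
a(z) = 4*√z
(21225 - 4439)/(-30142 + a(-50)) = (21225 - 4439)/(-30142 + 4*√(-50)) = 16786/(-30142 + 4*(5*I*√2)) = 16786/(-30142 + 20*I*√2)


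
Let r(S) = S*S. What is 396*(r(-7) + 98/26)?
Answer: 271656/13 ≈ 20897.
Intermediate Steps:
r(S) = S**2
396*(r(-7) + 98/26) = 396*((-7)**2 + 98/26) = 396*(49 + 98*(1/26)) = 396*(49 + 49/13) = 396*(686/13) = 271656/13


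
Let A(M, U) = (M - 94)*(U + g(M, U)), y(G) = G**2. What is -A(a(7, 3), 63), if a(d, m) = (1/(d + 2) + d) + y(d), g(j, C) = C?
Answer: 4774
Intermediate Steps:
a(d, m) = d + d**2 + 1/(2 + d) (a(d, m) = (1/(d + 2) + d) + d**2 = (1/(2 + d) + d) + d**2 = (d + 1/(2 + d)) + d**2 = d + d**2 + 1/(2 + d))
A(M, U) = 2*U*(-94 + M) (A(M, U) = (M - 94)*(U + U) = (-94 + M)*(2*U) = 2*U*(-94 + M))
-A(a(7, 3), 63) = -2*63*(-94 + (1 + 7**3 + 2*7 + 3*7**2)/(2 + 7)) = -2*63*(-94 + (1 + 343 + 14 + 3*49)/9) = -2*63*(-94 + (1 + 343 + 14 + 147)/9) = -2*63*(-94 + (1/9)*505) = -2*63*(-94 + 505/9) = -2*63*(-341)/9 = -1*(-4774) = 4774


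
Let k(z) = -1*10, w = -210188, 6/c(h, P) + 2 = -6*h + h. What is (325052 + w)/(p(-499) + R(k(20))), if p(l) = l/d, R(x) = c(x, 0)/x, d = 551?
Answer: -5063205120/40471 ≈ -1.2511e+5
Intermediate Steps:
c(h, P) = 6/(-2 - 5*h) (c(h, P) = 6/(-2 + (-6*h + h)) = 6/(-2 - 5*h))
k(z) = -10
R(x) = -6/(x*(2 + 5*x)) (R(x) = (-6/(2 + 5*x))/x = -6/(x*(2 + 5*x)))
p(l) = l/551
(325052 + w)/(p(-499) + R(k(20))) = (325052 - 210188)/((1/551)*(-499) - 6/(-10*(2 + 5*(-10)))) = 114864/(-499/551 - 6*(-1/10)/(2 - 50)) = 114864/(-499/551 - 6*(-1/10)/(-48)) = 114864/(-499/551 - 6*(-1/10)*(-1/48)) = 114864/(-499/551 - 1/80) = 114864/(-40471/44080) = 114864*(-44080/40471) = -5063205120/40471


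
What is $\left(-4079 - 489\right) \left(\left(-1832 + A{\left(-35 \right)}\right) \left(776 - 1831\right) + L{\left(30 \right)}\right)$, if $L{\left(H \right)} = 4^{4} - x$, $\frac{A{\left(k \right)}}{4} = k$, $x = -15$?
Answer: $-9504779208$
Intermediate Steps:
$A{\left(k \right)} = 4 k$
$L{\left(H \right)} = 271$ ($L{\left(H \right)} = 4^{4} - -15 = 256 + 15 = 271$)
$\left(-4079 - 489\right) \left(\left(-1832 + A{\left(-35 \right)}\right) \left(776 - 1831\right) + L{\left(30 \right)}\right) = \left(-4079 - 489\right) \left(\left(-1832 + 4 \left(-35\right)\right) \left(776 - 1831\right) + 271\right) = - 4568 \left(\left(-1832 - 140\right) \left(-1055\right) + 271\right) = - 4568 \left(\left(-1972\right) \left(-1055\right) + 271\right) = - 4568 \left(2080460 + 271\right) = \left(-4568\right) 2080731 = -9504779208$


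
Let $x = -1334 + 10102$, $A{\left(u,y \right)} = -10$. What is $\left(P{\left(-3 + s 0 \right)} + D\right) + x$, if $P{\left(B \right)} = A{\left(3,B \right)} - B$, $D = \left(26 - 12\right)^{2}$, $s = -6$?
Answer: $8957$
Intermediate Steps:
$D = 196$ ($D = 14^{2} = 196$)
$P{\left(B \right)} = -10 - B$
$x = 8768$
$\left(P{\left(-3 + s 0 \right)} + D\right) + x = \left(\left(-10 - \left(-3 - 0\right)\right) + 196\right) + 8768 = \left(\left(-10 - \left(-3 + 0\right)\right) + 196\right) + 8768 = \left(\left(-10 - -3\right) + 196\right) + 8768 = \left(\left(-10 + 3\right) + 196\right) + 8768 = \left(-7 + 196\right) + 8768 = 189 + 8768 = 8957$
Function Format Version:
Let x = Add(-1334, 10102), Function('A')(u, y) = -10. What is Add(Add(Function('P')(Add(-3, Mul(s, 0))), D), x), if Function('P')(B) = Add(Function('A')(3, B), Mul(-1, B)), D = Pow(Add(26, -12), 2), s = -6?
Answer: 8957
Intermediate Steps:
D = 196 (D = Pow(14, 2) = 196)
Function('P')(B) = Add(-10, Mul(-1, B))
x = 8768
Add(Add(Function('P')(Add(-3, Mul(s, 0))), D), x) = Add(Add(Add(-10, Mul(-1, Add(-3, Mul(-6, 0)))), 196), 8768) = Add(Add(Add(-10, Mul(-1, Add(-3, 0))), 196), 8768) = Add(Add(Add(-10, Mul(-1, -3)), 196), 8768) = Add(Add(Add(-10, 3), 196), 8768) = Add(Add(-7, 196), 8768) = Add(189, 8768) = 8957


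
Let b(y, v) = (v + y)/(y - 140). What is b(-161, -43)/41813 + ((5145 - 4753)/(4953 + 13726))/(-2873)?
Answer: 6014012972/675409355673871 ≈ 8.9042e-6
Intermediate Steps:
b(y, v) = (v + y)/(-140 + y)
b(-161, -43)/41813 + ((5145 - 4753)/(4953 + 13726))/(-2873) = ((-43 - 161)/(-140 - 161))/41813 + ((5145 - 4753)/(4953 + 13726))/(-2873) = (-204/(-301))*(1/41813) + (392/18679)*(-1/2873) = -1/301*(-204)*(1/41813) + (392*(1/18679))*(-1/2873) = (204/301)*(1/41813) + (392/18679)*(-1/2873) = 204/12585713 - 392/53664767 = 6014012972/675409355673871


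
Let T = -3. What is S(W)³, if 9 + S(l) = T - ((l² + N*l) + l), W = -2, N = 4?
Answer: -216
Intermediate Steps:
S(l) = -12 - l² - 5*l (S(l) = -9 + (-3 - ((l² + 4*l) + l)) = -9 + (-3 - (l² + 5*l)) = -9 + (-3 + (-l² - 5*l)) = -9 + (-3 - l² - 5*l) = -12 - l² - 5*l)
S(W)³ = (-12 - 1*(-2)² - 5*(-2))³ = (-12 - 1*4 + 10)³ = (-12 - 4 + 10)³ = (-6)³ = -216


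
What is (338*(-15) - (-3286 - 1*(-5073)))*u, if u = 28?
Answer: -191996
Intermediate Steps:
(338*(-15) - (-3286 - 1*(-5073)))*u = (338*(-15) - (-3286 - 1*(-5073)))*28 = (-5070 - (-3286 + 5073))*28 = (-5070 - 1*1787)*28 = (-5070 - 1787)*28 = -6857*28 = -191996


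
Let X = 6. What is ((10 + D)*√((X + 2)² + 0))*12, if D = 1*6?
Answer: 1536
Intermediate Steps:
D = 6
((10 + D)*√((X + 2)² + 0))*12 = ((10 + 6)*√((6 + 2)² + 0))*12 = (16*√(8² + 0))*12 = (16*√(64 + 0))*12 = (16*√64)*12 = (16*8)*12 = 128*12 = 1536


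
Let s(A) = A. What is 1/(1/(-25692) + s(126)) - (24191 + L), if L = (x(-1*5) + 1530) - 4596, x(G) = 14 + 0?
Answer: -68430954857/3237191 ≈ -21139.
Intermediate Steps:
x(G) = 14
L = -3052 (L = (14 + 1530) - 4596 = 1544 - 4596 = -3052)
1/(1/(-25692) + s(126)) - (24191 + L) = 1/(1/(-25692) + 126) - (24191 - 3052) = 1/(-1/25692 + 126) - 1*21139 = 1/(3237191/25692) - 21139 = 25692/3237191 - 21139 = -68430954857/3237191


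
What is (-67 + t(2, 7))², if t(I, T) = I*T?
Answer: 2809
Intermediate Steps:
(-67 + t(2, 7))² = (-67 + 2*7)² = (-67 + 14)² = (-53)² = 2809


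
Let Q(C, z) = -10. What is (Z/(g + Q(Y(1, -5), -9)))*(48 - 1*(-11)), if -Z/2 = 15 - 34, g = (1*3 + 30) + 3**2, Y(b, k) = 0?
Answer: 1121/16 ≈ 70.063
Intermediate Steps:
g = 42 (g = (3 + 30) + 9 = 33 + 9 = 42)
Z = 38 (Z = -2*(15 - 34) = -2*(-19) = 38)
(Z/(g + Q(Y(1, -5), -9)))*(48 - 1*(-11)) = (38/(42 - 10))*(48 - 1*(-11)) = (38/32)*(48 + 11) = ((1/32)*38)*59 = (19/16)*59 = 1121/16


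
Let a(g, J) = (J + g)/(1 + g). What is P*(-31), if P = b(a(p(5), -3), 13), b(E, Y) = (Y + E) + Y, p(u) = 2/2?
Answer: -775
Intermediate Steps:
p(u) = 1 (p(u) = 2*(1/2) = 1)
a(g, J) = (J + g)/(1 + g)
b(E, Y) = E + 2*Y (b(E, Y) = (E + Y) + Y = E + 2*Y)
P = 25 (P = (-3 + 1)/(1 + 1) + 2*13 = -2/2 + 26 = (1/2)*(-2) + 26 = -1 + 26 = 25)
P*(-31) = 25*(-31) = -775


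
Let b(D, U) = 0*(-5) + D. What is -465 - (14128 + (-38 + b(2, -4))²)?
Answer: -15889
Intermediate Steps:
b(D, U) = D (b(D, U) = 0 + D = D)
-465 - (14128 + (-38 + b(2, -4))²) = -465 - (14128 + (-38 + 2)²) = -465 - (14128 + (-36)²) = -465 - (14128 + 1296) = -465 - 1*15424 = -465 - 15424 = -15889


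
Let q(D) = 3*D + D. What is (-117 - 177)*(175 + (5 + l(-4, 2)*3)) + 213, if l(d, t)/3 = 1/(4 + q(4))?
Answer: -528393/10 ≈ -52839.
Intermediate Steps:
q(D) = 4*D
l(d, t) = 3/20 (l(d, t) = 3/(4 + 4*4) = 3/(4 + 16) = 3/20)
(-117 - 177)*(175 + (5 + l(-4, 2)*3)) + 213 = (-117 - 177)*(175 + (5 + (3/20)*3)) + 213 = -294*(175 + (5 + 9/20)) + 213 = -294*(175 + 109/20) + 213 = -294*3609/20 + 213 = -530523/10 + 213 = -528393/10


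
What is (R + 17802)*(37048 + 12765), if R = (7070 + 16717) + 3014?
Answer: 2221809239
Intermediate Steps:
R = 26801 (R = 23787 + 3014 = 26801)
(R + 17802)*(37048 + 12765) = (26801 + 17802)*(37048 + 12765) = 44603*49813 = 2221809239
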